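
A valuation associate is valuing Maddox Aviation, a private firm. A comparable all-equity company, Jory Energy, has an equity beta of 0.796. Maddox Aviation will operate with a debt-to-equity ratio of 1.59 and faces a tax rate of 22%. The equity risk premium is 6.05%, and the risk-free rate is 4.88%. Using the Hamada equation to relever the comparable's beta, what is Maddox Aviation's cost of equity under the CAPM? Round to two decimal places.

β_L = β_U × [1 + (1 − t)(D/E)] = 0.796 × [1 + (1 − 0.22) × 1.59]
    = 0.796 × [1 + 0.78 × 1.59] = 0.796 × 2.2402 = 1.7832
E(R) = R_f + β_L × MRP = 4.88% + 1.7832 × 6.05% = 15.67%

15.67%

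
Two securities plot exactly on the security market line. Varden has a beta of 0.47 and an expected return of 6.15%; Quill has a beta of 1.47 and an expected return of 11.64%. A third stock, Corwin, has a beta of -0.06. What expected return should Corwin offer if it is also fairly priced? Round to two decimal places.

MRP (SML slope) = (11.64% − 6.15%) / (1.47 − 0.47) = 5.49% / 1.00 = 5.4900%
R_f (intercept) = 6.15% − 0.47 × 5.4900% = 3.5697%
E(R_Corwin) = R_f + β × MRP = 3.5697% + -0.06 × 5.4900% = 3.24%

3.24%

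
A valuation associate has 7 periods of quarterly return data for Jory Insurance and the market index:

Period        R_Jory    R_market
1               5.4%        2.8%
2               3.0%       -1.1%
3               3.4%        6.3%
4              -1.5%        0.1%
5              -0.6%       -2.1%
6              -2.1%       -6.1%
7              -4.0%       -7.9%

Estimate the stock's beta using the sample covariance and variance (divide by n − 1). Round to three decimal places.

0.577

Mean R_i = (5.4 + 3.0 + 3.4 − 1.5 − 0.6 − 2.1 − 4.0) / 7 = 0.5143%
Mean R_m = (2.8 − 1.1 + 6.3 + 0.1 − 2.1 − 6.1 − 7.9) / 7 = -1.1429%
Σ(R_i − R̄_i)(R_m − R̄_m) = 82.8743  ⇒  Cov = 82.8743 / 6 = 13.8124
Σ(R_m − R̄_m)² = 143.6371  ⇒  Var(R_m) = 143.6371 / 6 = 23.9395
β = Cov / Var(R_m) = 13.8124 / 23.9395 = 0.5770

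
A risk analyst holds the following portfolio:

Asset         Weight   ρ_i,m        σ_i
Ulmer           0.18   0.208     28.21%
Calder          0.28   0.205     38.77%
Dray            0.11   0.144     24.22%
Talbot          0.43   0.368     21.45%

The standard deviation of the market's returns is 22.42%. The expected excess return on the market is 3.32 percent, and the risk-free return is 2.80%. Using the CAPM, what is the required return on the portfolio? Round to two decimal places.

3.85%

β_Ulmer = 0.208 × 28.21% / 22.42% = 0.2617
β_Calder = 0.205 × 38.77% / 22.42% = 0.3545
β_Dray = 0.144 × 24.22% / 22.42% = 0.1556
β_Talbot = 0.368 × 21.45% / 22.42% = 0.3521
β_P = Σ w_i β_i = 0.18×0.2617 + 0.28×0.3545 + 0.11×0.1556 + 0.43×0.3521 = 0.3149
E(R_P) = R_f + β_P × MRP = 2.80% + 0.3149 × 3.32% = 3.85%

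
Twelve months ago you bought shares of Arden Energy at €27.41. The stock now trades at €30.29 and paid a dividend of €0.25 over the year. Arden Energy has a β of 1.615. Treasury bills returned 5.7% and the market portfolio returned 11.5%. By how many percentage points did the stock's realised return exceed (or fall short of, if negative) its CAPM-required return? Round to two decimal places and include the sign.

Realised HPR = (P1 + D1 − P0) / P0 = (30.29 + 0.25 − 27.41) / 27.41 = 3.13 / 27.41 = 11.4192%
MRP = 11.5% − 5.7% = 5.80%
CAPM required = R_f + β·MRP = 5.7% + 1.615 × 5.8% = 15.0670%
α = realised − required = 11.4192% − 15.0670% = -3.65%

-3.65%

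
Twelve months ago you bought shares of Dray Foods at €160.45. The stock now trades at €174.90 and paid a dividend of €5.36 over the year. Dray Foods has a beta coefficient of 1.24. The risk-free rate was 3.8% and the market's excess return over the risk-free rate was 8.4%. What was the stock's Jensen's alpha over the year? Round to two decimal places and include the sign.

-1.87%

Realised HPR = (P1 + D1 − P0) / P0 = (174.90 + 5.36 − 160.45) / 160.45 = 19.81 / 160.45 = 12.3465%
CAPM required = R_f + β·MRP = 3.8% + 1.24 × 8.4% = 14.2160%
α = realised − required = 12.3465% − 14.2160% = -1.87%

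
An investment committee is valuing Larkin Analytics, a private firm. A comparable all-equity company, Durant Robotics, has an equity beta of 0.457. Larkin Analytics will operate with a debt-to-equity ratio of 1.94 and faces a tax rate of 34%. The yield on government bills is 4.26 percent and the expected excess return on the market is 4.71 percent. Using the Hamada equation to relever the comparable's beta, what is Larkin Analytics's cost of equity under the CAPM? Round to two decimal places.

β_L = β_U × [1 + (1 − t)(D/E)] = 0.457 × [1 + (1 − 0.34) × 1.94]
    = 0.457 × [1 + 0.66 × 1.94] = 0.457 × 2.2804 = 1.0421
E(R) = R_f + β_L × MRP = 4.26% + 1.0421 × 4.71% = 9.17%

9.17%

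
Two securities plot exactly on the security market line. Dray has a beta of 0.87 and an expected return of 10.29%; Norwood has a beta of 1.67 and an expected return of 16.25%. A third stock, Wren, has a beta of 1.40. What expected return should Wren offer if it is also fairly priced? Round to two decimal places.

14.24%

MRP (SML slope) = (16.25% − 10.29%) / (1.67 − 0.87) = 5.96% / 0.80 = 7.4500%
R_f (intercept) = 10.29% − 0.87 × 7.4500% = 3.8085%
E(R_Wren) = R_f + β × MRP = 3.8085% + 1.40 × 7.4500% = 14.24%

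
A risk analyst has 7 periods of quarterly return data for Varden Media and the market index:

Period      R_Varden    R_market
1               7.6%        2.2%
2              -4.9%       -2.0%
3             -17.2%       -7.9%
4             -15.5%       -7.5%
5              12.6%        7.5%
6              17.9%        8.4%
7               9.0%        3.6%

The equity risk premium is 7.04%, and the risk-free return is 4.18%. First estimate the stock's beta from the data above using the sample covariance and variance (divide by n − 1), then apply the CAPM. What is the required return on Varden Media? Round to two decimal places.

18.81%

Mean R_i = (7.6 − 4.9 − 17.2 − 15.5 + 12.6 + 17.9 + 9.0) / 7 = 1.3571%
Mean R_m = (2.2 − 2.0 − 7.9 − 7.5 + 7.5 + 8.4 + 3.6) / 7 = 0.6143%
Σ(R_i − R̄_i)(R_m − R̄_m) = 550.0743  ⇒  Cov = 550.0743 / 6 = 91.6791
Σ(R_m − R̄_m)² = 264.6286  ⇒  Var(R_m) = 264.6286 / 6 = 44.1048
β = Cov / Var(R_m) = 91.6791 / 44.1048 = 2.0787
E(R) = R_f + β × MRP = 4.18% + 2.0787 × 7.04% = 18.81%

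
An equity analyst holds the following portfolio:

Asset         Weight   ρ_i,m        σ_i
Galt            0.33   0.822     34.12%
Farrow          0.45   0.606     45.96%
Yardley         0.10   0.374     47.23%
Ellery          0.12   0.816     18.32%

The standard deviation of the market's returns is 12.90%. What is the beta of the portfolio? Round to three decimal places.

1.965

β_Galt = 0.822 × 34.12% / 12.90% = 2.1742
β_Farrow = 0.606 × 45.96% / 12.90% = 2.1591
β_Yardley = 0.374 × 47.23% / 12.90% = 1.3693
β_Ellery = 0.816 × 18.32% / 12.90% = 1.1588
β_P = Σ w_i β_i = 0.33×2.1742 + 0.45×2.1591 + 0.10×1.3693 + 0.12×1.1588 = 1.9651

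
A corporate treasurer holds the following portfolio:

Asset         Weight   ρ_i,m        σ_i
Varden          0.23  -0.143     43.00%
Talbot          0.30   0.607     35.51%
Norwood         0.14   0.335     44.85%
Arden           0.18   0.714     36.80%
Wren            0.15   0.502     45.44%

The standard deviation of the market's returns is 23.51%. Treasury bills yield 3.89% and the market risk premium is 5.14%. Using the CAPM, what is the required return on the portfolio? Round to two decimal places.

β_Varden = -0.143 × 43.00% / 23.51% = -0.2615
β_Talbot = 0.607 × 35.51% / 23.51% = 0.9168
β_Norwood = 0.335 × 44.85% / 23.51% = 0.6391
β_Arden = 0.714 × 36.80% / 23.51% = 1.1176
β_Wren = 0.502 × 45.44% / 23.51% = 0.9703
β_P = Σ w_i β_i = 0.23×-0.2615 + 0.30×0.9168 + 0.14×0.6391 + 0.18×1.1176 + 0.15×0.9703 = 0.6511
E(R_P) = R_f + β_P × MRP = 3.89% + 0.6511 × 5.14% = 7.24%

7.24%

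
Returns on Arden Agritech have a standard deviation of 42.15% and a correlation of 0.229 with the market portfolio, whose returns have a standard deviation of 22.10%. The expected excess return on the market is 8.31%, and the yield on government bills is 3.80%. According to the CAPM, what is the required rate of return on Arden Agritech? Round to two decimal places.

β = ρ × σ_i / σ_m = 0.229 × 42.15% / 22.10% = 0.4368
E(R) = 3.80% + 0.4368 × 8.31% = 7.43%

7.43%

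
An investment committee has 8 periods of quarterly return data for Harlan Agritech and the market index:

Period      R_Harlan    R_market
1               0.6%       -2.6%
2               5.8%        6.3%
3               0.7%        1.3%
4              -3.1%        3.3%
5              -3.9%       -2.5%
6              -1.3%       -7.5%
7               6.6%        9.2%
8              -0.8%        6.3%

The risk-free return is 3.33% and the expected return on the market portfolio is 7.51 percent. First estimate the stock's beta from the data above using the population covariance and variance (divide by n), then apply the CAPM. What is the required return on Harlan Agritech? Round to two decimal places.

5.08%

Mean R_i = (0.6 + 5.8 + 0.7 − 3.1 − 3.9 − 1.3 + 6.6 − 0.8) / 8 = 0.5750%
Mean R_m = (-2.6 + 6.3 + 1.3 + 3.3 − 2.5 − 7.5 + 9.2 + 6.3) / 8 = 1.7250%
Σ(R_i − R̄_i)(R_m − R̄_m) = 92.9050  ⇒  Cov = 92.9050 / 8 = 11.6131
Σ(R_m − R̄_m)² = 222.0550  ⇒  Var(R_m) = 222.0550 / 8 = 27.7569
β = Cov / Var(R_m) = 11.6131 / 27.7569 = 0.4184
MRP = 7.51% − 3.33% = 4.18%
E(R) = R_f + β × MRP = 3.33% + 0.4184 × 4.18% = 5.08%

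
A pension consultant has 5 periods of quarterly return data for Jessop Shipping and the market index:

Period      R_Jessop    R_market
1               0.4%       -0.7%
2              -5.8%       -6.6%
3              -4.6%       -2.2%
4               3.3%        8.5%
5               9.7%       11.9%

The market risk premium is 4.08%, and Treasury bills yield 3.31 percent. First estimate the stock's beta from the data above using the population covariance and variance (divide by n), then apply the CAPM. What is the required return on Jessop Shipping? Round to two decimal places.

6.47%

Mean R_i = (0.4 − 5.8 − 4.6 + 3.3 + 9.7) / 5 = 0.6000%
Mean R_m = (-0.7 − 6.6 − 2.2 + 8.5 + 11.9) / 5 = 2.1800%
Σ(R_i − R̄_i)(R_m − R̄_m) = 185.0600  ⇒  Cov = 185.0600 / 5 = 37.0120
Σ(R_m − R̄_m)² = 238.9880  ⇒  Var(R_m) = 238.9880 / 5 = 47.7976
β = Cov / Var(R_m) = 37.0120 / 47.7976 = 0.7743
E(R) = R_f + β × MRP = 3.31% + 0.7743 × 4.08% = 6.47%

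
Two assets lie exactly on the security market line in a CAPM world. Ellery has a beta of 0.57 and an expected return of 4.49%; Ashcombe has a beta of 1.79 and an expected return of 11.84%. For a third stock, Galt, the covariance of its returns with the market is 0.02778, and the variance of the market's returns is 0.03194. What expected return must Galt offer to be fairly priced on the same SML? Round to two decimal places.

6.30%

MRP = (11.84% − 4.49%) / (1.79 − 0.57) = 6.0246%
R_f = 4.49% − 0.57 × 6.0246% = 1.0560%
β_Galt = Cov / Var(R_m) = 0.02778 / 0.03194 = 0.8698
E(R_Galt) = R_f + β × MRP = 1.0560% + 0.8698 × 6.0246% = 6.30%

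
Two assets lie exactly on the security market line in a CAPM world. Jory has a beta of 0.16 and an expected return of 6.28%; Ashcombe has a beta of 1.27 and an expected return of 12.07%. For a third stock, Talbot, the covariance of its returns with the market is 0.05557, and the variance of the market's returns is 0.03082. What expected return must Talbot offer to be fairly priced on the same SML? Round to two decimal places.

14.85%

MRP = (12.07% − 6.28%) / (1.27 − 0.16) = 5.2162%
R_f = 6.28% − 0.16 × 5.2162% = 5.4454%
β_Talbot = Cov / Var(R_m) = 0.05557 / 0.03082 = 1.8030
E(R_Talbot) = R_f + β × MRP = 5.4454% + 1.8030 × 5.2162% = 14.85%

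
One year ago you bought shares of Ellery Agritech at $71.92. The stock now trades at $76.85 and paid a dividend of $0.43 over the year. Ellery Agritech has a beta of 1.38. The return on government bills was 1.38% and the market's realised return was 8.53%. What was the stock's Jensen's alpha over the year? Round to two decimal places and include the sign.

-3.79%

Realised HPR = (P1 + D1 − P0) / P0 = (76.85 + 0.43 − 71.92) / 71.92 = 5.36 / 71.92 = 7.4527%
MRP = 8.53% − 1.38% = 7.15%
CAPM required = R_f + β·MRP = 1.38% + 1.38 × 7.15% = 11.2470%
α = realised − required = 7.4527% − 11.2470% = -3.79%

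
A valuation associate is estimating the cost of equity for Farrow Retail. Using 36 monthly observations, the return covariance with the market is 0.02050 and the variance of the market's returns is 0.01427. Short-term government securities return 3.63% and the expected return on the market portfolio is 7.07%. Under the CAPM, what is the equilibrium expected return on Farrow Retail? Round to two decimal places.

8.57%

β = Cov(R_i, R_m) / Var(R_m) = 0.02050 / 0.01427 = 1.4366
MRP = 7.07% − 3.63% = 3.44%
E(R) = R_f + β × MRP = 3.63% + 1.4366 × 3.44% = 8.57%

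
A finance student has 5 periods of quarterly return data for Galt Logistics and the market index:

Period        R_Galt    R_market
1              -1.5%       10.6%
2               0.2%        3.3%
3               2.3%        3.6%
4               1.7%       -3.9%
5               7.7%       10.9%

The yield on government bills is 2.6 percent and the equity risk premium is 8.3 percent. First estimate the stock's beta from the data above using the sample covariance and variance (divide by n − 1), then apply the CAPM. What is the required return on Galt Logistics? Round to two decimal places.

3.67%

Mean R_i = (-1.5 + 0.2 + 2.3 + 1.7 + 7.7) / 5 = 2.0800%
Mean R_m = (10.6 + 3.3 + 3.6 − 3.9 + 10.9) / 5 = 4.9000%
Σ(R_i − R̄_i)(R_m − R̄_m) = 19.3800  ⇒  Cov = 19.3800 / 4 = 4.8450
Σ(R_m − R̄_m)² = 150.1800  ⇒  Var(R_m) = 150.1800 / 4 = 37.5450
β = Cov / Var(R_m) = 4.8450 / 37.5450 = 0.1290
E(R) = R_f + β × MRP = 2.6% + 0.1290 × 8.3% = 3.67%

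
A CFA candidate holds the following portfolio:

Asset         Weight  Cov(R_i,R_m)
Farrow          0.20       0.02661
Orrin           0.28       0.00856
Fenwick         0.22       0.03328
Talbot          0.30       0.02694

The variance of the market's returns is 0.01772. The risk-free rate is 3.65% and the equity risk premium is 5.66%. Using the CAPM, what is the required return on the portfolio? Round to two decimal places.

β_Farrow = 0.02661 / 0.01772 = 1.5017
β_Orrin = 0.00856 / 0.01772 = 0.4831
β_Fenwick = 0.03328 / 0.01772 = 1.8781
β_Talbot = 0.02694 / 0.01772 = 1.5203
β_P = Σ w_i β_i = 0.20×1.5017 + 0.28×0.4831 + 0.22×1.8781 + 0.30×1.5203 = 1.3049
E(R_P) = R_f + β_P × MRP = 3.65% + 1.3049 × 5.66% = 11.04%

11.04%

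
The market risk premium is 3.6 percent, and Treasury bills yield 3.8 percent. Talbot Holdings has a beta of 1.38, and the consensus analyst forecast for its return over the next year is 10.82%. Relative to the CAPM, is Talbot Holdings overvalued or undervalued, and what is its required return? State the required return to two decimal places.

Undervalued; required return 8.77%

Required return = R_f + β·MRP = 3.8% + 1.38 × 3.6% = 8.77%
Forecast 10.82% > required 8.77% → the stock plots above the SML → undervalued.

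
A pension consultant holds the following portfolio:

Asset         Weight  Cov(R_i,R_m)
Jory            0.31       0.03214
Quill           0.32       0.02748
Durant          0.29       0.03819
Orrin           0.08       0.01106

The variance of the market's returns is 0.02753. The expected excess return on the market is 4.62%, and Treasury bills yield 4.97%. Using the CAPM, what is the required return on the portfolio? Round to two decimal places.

β_Jory = 0.03214 / 0.02753 = 1.1675
β_Quill = 0.02748 / 0.02753 = 0.9982
β_Durant = 0.03819 / 0.02753 = 1.3872
β_Orrin = 0.01106 / 0.02753 = 0.4017
β_P = Σ w_i β_i = 0.31×1.1675 + 0.32×0.9982 + 0.29×1.3872 + 0.08×0.4017 = 1.1158
E(R_P) = R_f + β_P × MRP = 4.97% + 1.1158 × 4.62% = 10.12%

10.12%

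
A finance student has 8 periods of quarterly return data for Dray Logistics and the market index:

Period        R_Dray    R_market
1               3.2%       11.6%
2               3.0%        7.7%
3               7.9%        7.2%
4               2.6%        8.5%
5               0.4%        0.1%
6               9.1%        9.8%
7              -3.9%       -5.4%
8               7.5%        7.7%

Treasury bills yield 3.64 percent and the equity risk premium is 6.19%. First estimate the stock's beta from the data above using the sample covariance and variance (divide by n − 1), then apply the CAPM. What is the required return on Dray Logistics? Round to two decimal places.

7.27%

Mean R_i = (3.2 + 3.0 + 7.9 + 2.6 + 0.4 + 9.1 − 3.9 + 7.5) / 8 = 3.7250%
Mean R_m = (11.6 + 7.7 + 7.2 + 8.5 + 0.1 + 9.8 − 5.4 + 7.7) / 8 = 5.9000%
Σ(R_i − R̄_i)(R_m − R̄_m) = 131.4100  ⇒  Cov = 131.4100 / 7 = 18.7729
Σ(R_m − R̄_m)² = 223.9600  ⇒  Var(R_m) = 223.9600 / 7 = 31.9943
β = Cov / Var(R_m) = 18.7729 / 31.9943 = 0.5868
E(R) = R_f + β × MRP = 3.64% + 0.5868 × 6.19% = 7.27%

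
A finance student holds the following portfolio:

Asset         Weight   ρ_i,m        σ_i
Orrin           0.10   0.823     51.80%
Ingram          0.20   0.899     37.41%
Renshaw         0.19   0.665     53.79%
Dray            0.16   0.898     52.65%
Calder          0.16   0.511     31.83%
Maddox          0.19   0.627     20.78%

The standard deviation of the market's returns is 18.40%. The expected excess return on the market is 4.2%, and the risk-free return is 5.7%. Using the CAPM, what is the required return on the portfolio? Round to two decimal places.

β_Orrin = 0.823 × 51.80% / 18.40% = 2.3169
β_Ingram = 0.899 × 37.41% / 18.40% = 1.8278
β_Renshaw = 0.665 × 53.79% / 18.40% = 1.9440
β_Dray = 0.898 × 52.65% / 18.40% = 2.5695
β_Calder = 0.511 × 31.83% / 18.40% = 0.8840
β_Maddox = 0.627 × 20.78% / 18.40% = 0.7081
β_P = Σ w_i β_i = 0.10×2.3169 + 0.20×1.8278 + 0.19×1.9440 + 0.16×2.5695 + 0.16×0.8840 + 0.19×0.7081 = 1.6537
E(R_P) = R_f + β_P × MRP = 5.7% + 1.6537 × 4.2% = 12.65%

12.65%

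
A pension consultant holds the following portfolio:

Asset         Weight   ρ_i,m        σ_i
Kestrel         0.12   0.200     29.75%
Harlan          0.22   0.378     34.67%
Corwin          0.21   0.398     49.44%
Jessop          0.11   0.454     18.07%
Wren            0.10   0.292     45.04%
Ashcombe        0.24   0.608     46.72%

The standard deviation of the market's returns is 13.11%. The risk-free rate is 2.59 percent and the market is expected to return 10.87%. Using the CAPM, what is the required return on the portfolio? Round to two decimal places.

13.18%

β_Kestrel = 0.200 × 29.75% / 13.11% = 0.4539
β_Harlan = 0.378 × 34.67% / 13.11% = 0.9996
β_Corwin = 0.398 × 49.44% / 13.11% = 1.5009
β_Jessop = 0.454 × 18.07% / 13.11% = 0.6258
β_Wren = 0.292 × 45.04% / 13.11% = 1.0032
β_Ashcombe = 0.608 × 46.72% / 13.11% = 2.1667
β_P = Σ w_i β_i = 0.12×0.4539 + 0.22×0.9996 + 0.21×1.5009 + 0.11×0.6258 + 0.10×1.0032 + 0.24×2.1667 = 1.2787
MRP = 10.87% − 2.59% = 8.28%
E(R_P) = R_f + β_P × MRP = 2.59% + 1.2787 × 8.28% = 13.18%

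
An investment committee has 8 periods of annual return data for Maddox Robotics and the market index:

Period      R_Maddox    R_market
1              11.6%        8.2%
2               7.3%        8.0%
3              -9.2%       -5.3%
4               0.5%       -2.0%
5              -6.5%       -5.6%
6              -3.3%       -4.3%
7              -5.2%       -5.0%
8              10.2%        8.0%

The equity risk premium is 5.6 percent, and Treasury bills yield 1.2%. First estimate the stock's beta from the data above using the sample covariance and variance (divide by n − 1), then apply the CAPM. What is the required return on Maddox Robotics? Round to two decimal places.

7.85%

Mean R_i = (11.6 + 7.3 − 9.2 + 0.5 − 6.5 − 3.3 − 5.2 + 10.2) / 8 = 0.6750%
Mean R_m = (8.2 + 8.0 − 5.3 − 2.0 − 5.6 − 4.3 − 5.0 + 8.0) / 8 = 0.2500%
Σ(R_i − R̄_i)(R_m − R̄_m) = 358.1200  ⇒  Cov = 358.1200 / 7 = 51.1600
Σ(R_m − R̄_m)² = 301.6800  ⇒  Var(R_m) = 301.6800 / 7 = 43.0971
β = Cov / Var(R_m) = 51.1600 / 43.0971 = 1.1871
E(R) = R_f + β × MRP = 1.2% + 1.1871 × 5.6% = 7.85%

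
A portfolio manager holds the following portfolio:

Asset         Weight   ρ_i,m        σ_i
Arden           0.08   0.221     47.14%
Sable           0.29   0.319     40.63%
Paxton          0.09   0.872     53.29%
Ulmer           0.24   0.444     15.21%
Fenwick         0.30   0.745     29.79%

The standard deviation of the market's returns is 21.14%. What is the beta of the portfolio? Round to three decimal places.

β_Arden = 0.221 × 47.14% / 21.14% = 0.4928
β_Sable = 0.319 × 40.63% / 21.14% = 0.6131
β_Paxton = 0.872 × 53.29% / 21.14% = 2.1981
β_Ulmer = 0.444 × 15.21% / 21.14% = 0.3195
β_Fenwick = 0.745 × 29.79% / 21.14% = 1.0498
β_P = Σ w_i β_i = 0.08×0.4928 + 0.29×0.6131 + 0.09×2.1981 + 0.24×0.3195 + 0.30×1.0498 = 0.8067

0.807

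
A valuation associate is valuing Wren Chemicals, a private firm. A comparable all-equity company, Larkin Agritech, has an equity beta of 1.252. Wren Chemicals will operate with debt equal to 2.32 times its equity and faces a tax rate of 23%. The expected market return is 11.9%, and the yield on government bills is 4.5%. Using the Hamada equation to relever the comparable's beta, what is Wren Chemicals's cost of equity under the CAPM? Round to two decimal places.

β_L = β_U × [1 + (1 − t)(D/E)] = 1.252 × [1 + (1 − 0.23) × 2.32]
    = 1.252 × [1 + 0.77 × 2.32] = 1.252 × 2.7864 = 3.4886
MRP = 11.9% − 4.5% = 7.40%
E(R) = R_f + β_L × MRP = 4.5% + 3.4886 × 7.4% = 30.32%

30.32%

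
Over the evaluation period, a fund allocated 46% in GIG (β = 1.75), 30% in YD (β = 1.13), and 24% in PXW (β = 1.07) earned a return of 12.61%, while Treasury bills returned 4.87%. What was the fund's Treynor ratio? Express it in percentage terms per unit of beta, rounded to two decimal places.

β_P = 0.46×1.75 + 0.30×1.13 + 0.24×1.07 = 1.4008
Treynor = (R_P − R_f) / β_P = (12.61% − 4.87%) / 1.4008 = 7.74% / 1.4008 = 5.53%

5.53%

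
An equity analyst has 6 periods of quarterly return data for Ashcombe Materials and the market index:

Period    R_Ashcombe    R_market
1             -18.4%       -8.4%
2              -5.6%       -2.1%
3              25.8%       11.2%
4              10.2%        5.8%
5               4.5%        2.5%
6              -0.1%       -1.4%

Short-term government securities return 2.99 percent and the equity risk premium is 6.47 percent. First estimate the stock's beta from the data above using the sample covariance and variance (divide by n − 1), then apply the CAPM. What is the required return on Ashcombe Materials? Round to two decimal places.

17.04%

Mean R_i = (-18.4 − 5.6 + 25.8 + 10.2 + 4.5 − 0.1) / 6 = 2.7333%
Mean R_m = (-8.4 − 2.1 + 11.2 + 5.8 + 2.5 − 1.4) / 6 = 1.2667%
Σ(R_i − R̄_i)(R_m − R̄_m) = 505.0567  ⇒  Cov = 505.0567 / 5 = 101.0113
Σ(R_m − R̄_m)² = 232.6333  ⇒  Var(R_m) = 232.6333 / 5 = 46.5267
β = Cov / Var(R_m) = 101.0113 / 46.5267 = 2.1710
E(R) = R_f + β × MRP = 2.99% + 2.1710 × 6.47% = 17.04%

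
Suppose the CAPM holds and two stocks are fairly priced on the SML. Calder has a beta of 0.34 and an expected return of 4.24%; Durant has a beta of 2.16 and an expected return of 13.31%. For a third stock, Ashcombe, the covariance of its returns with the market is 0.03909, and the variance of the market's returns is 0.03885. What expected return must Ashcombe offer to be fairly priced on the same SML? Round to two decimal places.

MRP = (13.31% − 4.24%) / (2.16 − 0.34) = 4.9835%
R_f = 4.24% − 0.34 × 4.9835% = 2.5456%
β_Ashcombe = Cov / Var(R_m) = 0.03909 / 0.03885 = 1.0062
E(R_Ashcombe) = R_f + β × MRP = 2.5456% + 1.0062 × 4.9835% = 7.56%

7.56%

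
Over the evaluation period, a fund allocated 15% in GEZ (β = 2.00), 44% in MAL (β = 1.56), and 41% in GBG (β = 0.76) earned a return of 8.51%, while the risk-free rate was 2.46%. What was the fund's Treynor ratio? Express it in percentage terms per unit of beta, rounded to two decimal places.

4.66%

β_P = 0.15×2.00 + 0.44×1.56 + 0.41×0.76 = 1.2980
Treynor = (R_P − R_f) / β_P = (8.51% − 2.46%) / 1.2980 = 6.05% / 1.2980 = 4.66%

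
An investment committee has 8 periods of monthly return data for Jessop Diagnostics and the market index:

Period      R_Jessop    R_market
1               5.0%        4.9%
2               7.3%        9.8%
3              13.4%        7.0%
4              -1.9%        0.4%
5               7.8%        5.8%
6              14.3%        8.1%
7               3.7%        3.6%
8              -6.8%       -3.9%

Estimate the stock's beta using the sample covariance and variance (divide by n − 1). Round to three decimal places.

Mean R_i = (5.0 + 7.3 + 13.4 − 1.9 + 7.8 + 14.3 + 3.7 − 6.8) / 8 = 5.3500%
Mean R_m = (4.9 + 9.8 + 7.0 + 0.4 + 5.8 + 8.1 + 3.6 − 3.9) / 8 = 4.4625%
Σ(R_i − R̄_i)(R_m − R̄_m) = 198.9950  ⇒  Cov = 198.9950 / 7 = 28.4279
Σ(R_m − R̄_m)² = 137.3188  ⇒  Var(R_m) = 137.3188 / 7 = 19.6170
β = Cov / Var(R_m) = 28.4279 / 19.6170 = 1.4491

1.449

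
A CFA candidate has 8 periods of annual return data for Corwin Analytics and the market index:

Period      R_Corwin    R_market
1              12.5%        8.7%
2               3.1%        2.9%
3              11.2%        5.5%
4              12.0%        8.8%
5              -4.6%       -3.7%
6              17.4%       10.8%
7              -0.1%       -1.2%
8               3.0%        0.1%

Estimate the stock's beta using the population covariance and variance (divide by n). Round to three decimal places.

1.390

Mean R_i = (12.5 + 3.1 + 11.2 + 12.0 − 4.6 + 17.4 − 0.1 + 3.0) / 8 = 6.8125%
Mean R_m = (8.7 + 2.9 + 5.5 + 8.8 − 3.7 + 10.8 − 1.2 + 0.1) / 8 = 3.9875%
Σ(R_i − R̄_i)(R_m − R̄_m) = 272.9813  ⇒  Cov = 272.9813 / 8 = 34.1227
Σ(R_m − R̄_m)² = 196.3688  ⇒  Var(R_m) = 196.3688 / 8 = 24.5461
β = Cov / Var(R_m) = 34.1227 / 24.5461 = 1.3901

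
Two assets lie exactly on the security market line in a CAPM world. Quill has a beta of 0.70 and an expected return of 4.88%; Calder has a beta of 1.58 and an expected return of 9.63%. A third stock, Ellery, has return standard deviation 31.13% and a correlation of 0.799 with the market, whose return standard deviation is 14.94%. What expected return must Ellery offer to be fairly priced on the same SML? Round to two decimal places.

MRP = (9.63% − 4.88%) / (1.58 − 0.70) = 5.3977%
R_f = 4.88% − 0.70 × 5.3977% = 1.1016%
β_Ellery = ρ·σ_i/σ_m = 0.799 × 31.13 / 14.94 = 1.6649
E(R_Ellery) = R_f + β × MRP = 1.1016% + 1.6649 × 5.3977% = 10.09%

10.09%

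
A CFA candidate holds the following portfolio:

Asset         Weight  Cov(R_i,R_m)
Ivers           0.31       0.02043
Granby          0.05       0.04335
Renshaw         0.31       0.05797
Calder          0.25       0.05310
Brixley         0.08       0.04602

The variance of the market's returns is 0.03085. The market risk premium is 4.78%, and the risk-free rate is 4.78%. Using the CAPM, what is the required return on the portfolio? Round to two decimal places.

β_Ivers = 0.02043 / 0.03085 = 0.6622
β_Granby = 0.04335 / 0.03085 = 1.4052
β_Renshaw = 0.05797 / 0.03085 = 1.8791
β_Calder = 0.05310 / 0.03085 = 1.7212
β_Brixley = 0.04602 / 0.03085 = 1.4917
β_P = Σ w_i β_i = 0.31×0.6622 + 0.05×1.4052 + 0.31×1.8791 + 0.25×1.7212 + 0.08×1.4917 = 1.4077
E(R_P) = R_f + β_P × MRP = 4.78% + 1.4077 × 4.78% = 11.51%

11.51%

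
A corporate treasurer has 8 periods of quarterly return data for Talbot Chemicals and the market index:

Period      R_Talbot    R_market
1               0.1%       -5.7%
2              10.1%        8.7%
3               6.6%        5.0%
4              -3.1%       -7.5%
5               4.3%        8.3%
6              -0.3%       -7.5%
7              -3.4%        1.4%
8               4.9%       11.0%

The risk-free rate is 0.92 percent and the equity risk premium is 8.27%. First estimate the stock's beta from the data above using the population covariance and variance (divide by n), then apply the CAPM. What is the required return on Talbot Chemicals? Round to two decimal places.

4.87%

Mean R_i = (0.1 + 10.1 + 6.6 − 3.1 + 4.3 − 0.3 − 3.4 + 4.9) / 8 = 2.4000%
Mean R_m = (-5.7 + 8.7 + 5.0 − 7.5 + 8.3 − 7.5 + 1.4 + 11.0) / 8 = 1.7125%
Σ(R_i − R̄_i)(R_m − R̄_m) = 197.7500  ⇒  Cov = 197.7500 / 8 = 24.7188
Σ(R_m − R̄_m)² = 414.0688  ⇒  Var(R_m) = 414.0688 / 8 = 51.7586
β = Cov / Var(R_m) = 24.7188 / 51.7586 = 0.4776
E(R) = R_f + β × MRP = 0.92% + 0.4776 × 8.27% = 4.87%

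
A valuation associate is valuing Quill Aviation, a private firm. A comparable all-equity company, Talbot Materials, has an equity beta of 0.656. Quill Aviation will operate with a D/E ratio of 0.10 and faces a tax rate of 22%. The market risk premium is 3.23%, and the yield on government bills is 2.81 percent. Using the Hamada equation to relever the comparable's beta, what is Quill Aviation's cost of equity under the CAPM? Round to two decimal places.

β_L = β_U × [1 + (1 − t)(D/E)] = 0.656 × [1 + (1 − 0.22) × 0.10]
    = 0.656 × [1 + 0.78 × 0.10] = 0.656 × 1.0780 = 0.7072
E(R) = R_f + β_L × MRP = 2.81% + 0.7072 × 3.23% = 5.09%

5.09%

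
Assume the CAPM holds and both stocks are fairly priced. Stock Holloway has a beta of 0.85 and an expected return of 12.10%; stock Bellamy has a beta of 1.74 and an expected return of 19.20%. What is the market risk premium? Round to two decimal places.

Both satisfy E(R) = R_f + β·MRP, so the slope of the SML is
MRP = (19.20% − 12.10%) / (1.74 − 0.85) = 7.10% / 0.89 = 7.9775%

7.98%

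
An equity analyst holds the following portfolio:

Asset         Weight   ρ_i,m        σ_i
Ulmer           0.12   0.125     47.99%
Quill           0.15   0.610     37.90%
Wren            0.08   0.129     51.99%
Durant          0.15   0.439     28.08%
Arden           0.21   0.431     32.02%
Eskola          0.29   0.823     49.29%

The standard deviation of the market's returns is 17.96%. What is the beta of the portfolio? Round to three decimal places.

β_Ulmer = 0.125 × 47.99% / 17.96% = 0.3340
β_Quill = 0.610 × 37.90% / 17.96% = 1.2872
β_Wren = 0.129 × 51.99% / 17.96% = 0.3734
β_Durant = 0.439 × 28.08% / 17.96% = 0.6864
β_Arden = 0.431 × 32.02% / 17.96% = 0.7684
β_Eskola = 0.823 × 49.29% / 17.96% = 2.2587
β_P = Σ w_i β_i = 0.12×0.3340 + 0.15×1.2872 + 0.08×0.3734 + 0.15×0.6864 + 0.21×0.7684 + 0.29×2.2587 = 1.1824

1.182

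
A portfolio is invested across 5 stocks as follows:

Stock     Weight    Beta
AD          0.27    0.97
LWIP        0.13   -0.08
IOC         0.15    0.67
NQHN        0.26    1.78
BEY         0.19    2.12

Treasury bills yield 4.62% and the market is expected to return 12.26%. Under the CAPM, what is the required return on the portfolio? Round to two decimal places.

13.92%

β_P = Σ w_i β_i = 0.27×0.97 + 0.13×-0.08 + 0.15×0.67 + 0.26×1.78 + 0.19×2.12 = 1.2176
MRP = 12.26% − 4.62% = 7.64%
E(R_P) = R_f + β_P × MRP = 4.62% + 1.2176 × 7.64% = 13.92%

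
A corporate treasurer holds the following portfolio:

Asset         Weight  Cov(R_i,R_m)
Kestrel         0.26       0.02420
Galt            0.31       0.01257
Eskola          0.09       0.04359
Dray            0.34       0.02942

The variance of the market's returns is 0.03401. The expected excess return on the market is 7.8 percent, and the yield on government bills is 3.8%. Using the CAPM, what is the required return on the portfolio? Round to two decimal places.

9.33%

β_Kestrel = 0.02420 / 0.03401 = 0.7116
β_Galt = 0.01257 / 0.03401 = 0.3696
β_Eskola = 0.04359 / 0.03401 = 1.2817
β_Dray = 0.02942 / 0.03401 = 0.8650
β_P = Σ w_i β_i = 0.26×0.7116 + 0.31×0.3696 + 0.09×1.2817 + 0.34×0.8650 = 0.7090
E(R_P) = R_f + β_P × MRP = 3.8% + 0.7090 × 7.8% = 9.33%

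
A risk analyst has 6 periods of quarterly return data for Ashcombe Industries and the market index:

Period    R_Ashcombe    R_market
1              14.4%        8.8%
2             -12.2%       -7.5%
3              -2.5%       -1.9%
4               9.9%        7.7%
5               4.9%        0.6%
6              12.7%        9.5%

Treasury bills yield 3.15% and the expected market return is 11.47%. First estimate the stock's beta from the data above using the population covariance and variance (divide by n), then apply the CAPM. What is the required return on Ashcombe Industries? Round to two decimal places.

15.21%

Mean R_i = (14.4 − 12.2 − 2.5 + 9.9 + 4.9 + 12.7) / 6 = 4.5333%
Mean R_m = (8.8 − 7.5 − 1.9 + 7.7 + 0.6 + 9.5) / 6 = 2.8667%
Σ(R_i − R̄_i)(R_m − R̄_m) = 344.8167  ⇒  Cov = 344.8167 / 6 = 57.4695
Σ(R_m − R̄_m)² = 237.8933  ⇒  Var(R_m) = 237.8933 / 6 = 39.6489
β = Cov / Var(R_m) = 57.4695 / 39.6489 = 1.4495
MRP = 11.47% − 3.15% = 8.32%
E(R) = R_f + β × MRP = 3.15% + 1.4495 × 8.32% = 15.21%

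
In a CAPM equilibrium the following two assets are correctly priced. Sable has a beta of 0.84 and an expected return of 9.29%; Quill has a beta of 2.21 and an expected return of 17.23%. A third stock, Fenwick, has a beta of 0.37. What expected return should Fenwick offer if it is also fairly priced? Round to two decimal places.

MRP (SML slope) = (17.23% − 9.29%) / (2.21 − 0.84) = 7.94% / 1.37 = 5.7956%
R_f (intercept) = 9.29% − 0.84 × 5.7956% = 4.4217%
E(R_Fenwick) = R_f + β × MRP = 4.4217% + 0.37 × 5.7956% = 6.57%

6.57%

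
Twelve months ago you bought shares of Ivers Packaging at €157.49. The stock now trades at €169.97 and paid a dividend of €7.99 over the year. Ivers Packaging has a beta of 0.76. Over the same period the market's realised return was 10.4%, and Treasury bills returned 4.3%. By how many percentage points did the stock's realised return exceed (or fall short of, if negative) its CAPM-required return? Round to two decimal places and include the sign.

+4.06%

Realised HPR = (P1 + D1 − P0) / P0 = (169.97 + 7.99 − 157.49) / 157.49 = 20.47 / 157.49 = 12.9977%
MRP = 10.4% − 4.3% = 6.10%
CAPM required = R_f + β·MRP = 4.3% + 0.76 × 6.1% = 8.9360%
α = realised − required = 12.9977% − 8.9360% = +4.06%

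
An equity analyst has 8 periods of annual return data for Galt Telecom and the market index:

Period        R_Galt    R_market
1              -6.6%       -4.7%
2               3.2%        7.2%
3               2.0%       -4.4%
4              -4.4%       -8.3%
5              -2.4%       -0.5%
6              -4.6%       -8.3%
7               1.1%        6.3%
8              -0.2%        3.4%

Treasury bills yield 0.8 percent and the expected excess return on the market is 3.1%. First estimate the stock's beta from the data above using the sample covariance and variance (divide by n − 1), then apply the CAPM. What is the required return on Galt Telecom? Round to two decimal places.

2.10%

Mean R_i = (-6.6 + 3.2 + 2.0 − 4.4 − 2.4 − 4.6 + 1.1 − 0.2) / 8 = -1.4875%
Mean R_m = (-4.7 + 7.2 − 4.4 − 8.3 − 0.5 − 8.3 + 6.3 + 3.4) / 8 = -1.1625%
Σ(R_i − R̄_i)(R_m − R̄_m) = 113.5763  ⇒  Cov = 113.5763 / 7 = 16.2252
Σ(R_m − R̄_m)² = 271.7588  ⇒  Var(R_m) = 271.7588 / 7 = 38.8227
β = Cov / Var(R_m) = 16.2252 / 38.8227 = 0.4179
E(R) = R_f + β × MRP = 0.8% + 0.4179 × 3.1% = 2.10%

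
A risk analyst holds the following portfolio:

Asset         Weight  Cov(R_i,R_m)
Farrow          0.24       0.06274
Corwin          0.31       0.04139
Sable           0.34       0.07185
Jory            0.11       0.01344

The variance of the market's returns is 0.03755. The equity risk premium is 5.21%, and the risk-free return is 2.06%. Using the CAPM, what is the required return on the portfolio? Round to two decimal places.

β_Farrow = 0.06274 / 0.03755 = 1.6708
β_Corwin = 0.04139 / 0.03755 = 1.1023
β_Sable = 0.07185 / 0.03755 = 1.9134
β_Jory = 0.01344 / 0.03755 = 0.3579
β_P = Σ w_i β_i = 0.24×1.6708 + 0.31×1.1023 + 0.34×1.9134 + 0.11×0.3579 = 1.4326
E(R_P) = R_f + β_P × MRP = 2.06% + 1.4326 × 5.21% = 9.52%

9.52%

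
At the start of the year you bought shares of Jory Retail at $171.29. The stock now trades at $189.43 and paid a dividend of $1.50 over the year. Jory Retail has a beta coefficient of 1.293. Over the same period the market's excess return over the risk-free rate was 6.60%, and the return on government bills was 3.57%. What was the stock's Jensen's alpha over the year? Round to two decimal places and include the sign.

-0.64%

Realised HPR = (P1 + D1 − P0) / P0 = (189.43 + 1.50 − 171.29) / 171.29 = 19.64 / 171.29 = 11.4659%
CAPM required = R_f + β·MRP = 3.57% + 1.293 × 6.60% = 12.10380%
α = realised − required = 11.4659% − 12.10380% = -0.64%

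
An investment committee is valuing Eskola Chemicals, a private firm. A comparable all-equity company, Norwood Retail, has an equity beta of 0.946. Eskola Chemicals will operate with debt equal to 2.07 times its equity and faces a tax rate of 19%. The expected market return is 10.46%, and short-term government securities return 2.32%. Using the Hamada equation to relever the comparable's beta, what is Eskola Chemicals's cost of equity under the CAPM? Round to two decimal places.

β_L = β_U × [1 + (1 − t)(D/E)] = 0.946 × [1 + (1 − 0.19) × 2.07]
    = 0.946 × [1 + 0.81 × 2.07] = 0.946 × 2.6767 = 2.5322
MRP = 10.46% − 2.32% = 8.14%
E(R) = R_f + β_L × MRP = 2.32% + 2.5322 × 8.14% = 22.93%

22.93%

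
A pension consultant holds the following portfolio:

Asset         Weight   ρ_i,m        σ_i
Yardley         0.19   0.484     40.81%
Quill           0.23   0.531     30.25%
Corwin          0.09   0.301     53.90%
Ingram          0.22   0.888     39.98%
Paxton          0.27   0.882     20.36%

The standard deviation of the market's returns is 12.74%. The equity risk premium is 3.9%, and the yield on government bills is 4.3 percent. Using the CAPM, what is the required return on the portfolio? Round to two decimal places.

10.90%

β_Yardley = 0.484 × 40.81% / 12.74% = 1.5504
β_Quill = 0.531 × 30.25% / 12.74% = 1.2608
β_Corwin = 0.301 × 53.90% / 12.74% = 1.2735
β_Ingram = 0.888 × 39.98% / 12.74% = 2.7867
β_Paxton = 0.882 × 20.36% / 12.74% = 1.4095
β_P = Σ w_i β_i = 0.19×1.5504 + 0.23×1.2608 + 0.09×1.2735 + 0.22×2.7867 + 0.27×1.4095 = 1.6928
E(R_P) = R_f + β_P × MRP = 4.3% + 1.6928 × 3.9% = 10.90%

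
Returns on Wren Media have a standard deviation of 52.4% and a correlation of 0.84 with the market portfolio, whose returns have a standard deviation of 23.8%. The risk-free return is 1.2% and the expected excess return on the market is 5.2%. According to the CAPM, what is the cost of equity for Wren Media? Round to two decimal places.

β = ρ × σ_i / σ_m = 0.84 × 52.4% / 23.8% = 1.8494
E(R) = 1.2% + 1.8494 × 5.2% = 10.82%

10.82%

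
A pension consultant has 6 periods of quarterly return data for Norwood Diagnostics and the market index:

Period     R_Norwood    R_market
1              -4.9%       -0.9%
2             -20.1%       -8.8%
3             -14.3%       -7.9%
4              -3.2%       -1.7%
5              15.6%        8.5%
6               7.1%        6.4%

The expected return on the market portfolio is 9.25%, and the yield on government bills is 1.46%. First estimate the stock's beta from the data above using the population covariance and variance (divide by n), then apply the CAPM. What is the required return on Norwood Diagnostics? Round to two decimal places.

15.69%

Mean R_i = (-4.9 − 20.1 − 14.3 − 3.2 + 15.6 + 7.1) / 6 = -3.3000%
Mean R_m = (-0.9 − 8.8 − 7.9 − 1.7 + 8.5 + 6.4) / 6 = -0.7333%
Σ(R_i − R̄_i)(R_m − R̄_m) = 463.2200  ⇒  Cov = 463.2200 / 6 = 77.2033
Σ(R_m − R̄_m)² = 253.5333  ⇒  Var(R_m) = 253.5333 / 6 = 42.2556
β = Cov / Var(R_m) = 77.2033 / 42.2556 = 1.8271
MRP = 9.25% − 1.46% = 7.79%
E(R) = R_f + β × MRP = 1.46% + 1.8271 × 7.79% = 15.69%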